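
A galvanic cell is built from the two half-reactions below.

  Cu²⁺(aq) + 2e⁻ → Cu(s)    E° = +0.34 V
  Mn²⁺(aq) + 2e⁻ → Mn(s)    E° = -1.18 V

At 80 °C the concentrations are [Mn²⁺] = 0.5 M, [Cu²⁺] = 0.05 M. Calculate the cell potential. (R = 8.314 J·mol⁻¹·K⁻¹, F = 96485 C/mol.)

1.48 V

The Cu²⁺/Cu couple has the higher reduction potential and acts as the cathode, so E°_cell = +0.34 − (-1.18) = 1.52 V.
Balancing electrons gives n = 2; the reaction quotient is Q = [Mn²⁺]/[Cu²⁺] = 10.0.
E = E° − (RT/nF) ln Q = 1.52 − (8.314×353)/(2×96485) × (2.303) = 1.520 − 0.035 = 1.485 V.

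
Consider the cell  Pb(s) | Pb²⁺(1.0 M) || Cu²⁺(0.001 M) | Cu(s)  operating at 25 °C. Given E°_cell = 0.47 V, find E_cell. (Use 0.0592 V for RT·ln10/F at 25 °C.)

0.381 V

Balancing electrons gives n = 2; the reaction quotient is Q = [Pb²⁺]/[Cu²⁺] = 1000.
At 25 °C, E = E° − (0.0592/n) log Q = 0.47 − (0.0592/2)(3.000) = 0.470 − 0.089 = 0.381 V.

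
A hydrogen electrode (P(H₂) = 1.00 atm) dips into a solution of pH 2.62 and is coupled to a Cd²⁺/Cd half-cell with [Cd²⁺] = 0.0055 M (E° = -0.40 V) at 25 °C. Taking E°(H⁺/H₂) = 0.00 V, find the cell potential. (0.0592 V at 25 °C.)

The hydrogen couple is the cathode, so E°_cell = 0.40 V; n = 2.
[H⁺] = 10^(−2.62) = 0.0024 M, and Q = [Cd²⁺]·P(H₂) / [H⁺]^2 = 956.
E = E° − (0.0592/2) log Q = 0.40 − (0.0592/2)(2.980) = 0.312 V.

0.31 V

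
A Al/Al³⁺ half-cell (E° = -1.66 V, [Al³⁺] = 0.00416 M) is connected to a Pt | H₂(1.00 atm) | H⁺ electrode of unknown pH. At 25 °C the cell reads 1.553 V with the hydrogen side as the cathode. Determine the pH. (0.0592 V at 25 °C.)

E°_cell = 1.66 V and n = 6.
log Q = n(E° − E)/0.0592 = 6×(1.66 − 1.553)/0.0592 = 10.845.
With Q = [Al³⁺]^2·P(H₂)^3 / [H⁺]^6, solving for [H⁺] gives log[H⁺] = -2.601, so pH = 2.60.

pH = 2.60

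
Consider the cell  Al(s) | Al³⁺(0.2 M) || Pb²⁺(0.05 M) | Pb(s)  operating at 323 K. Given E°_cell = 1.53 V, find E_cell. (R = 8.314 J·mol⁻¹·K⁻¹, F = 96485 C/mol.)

Balancing electrons gives n = 6; the reaction quotient is Q = [Al³⁺]^2/[Pb²⁺]^3 = 320.
E = E° − (RT/nF) ln Q = 1.53 − (8.314×323)/(6×96485) × (5.768) = 1.530 − 0.027 = 1.503 V.

1.50 V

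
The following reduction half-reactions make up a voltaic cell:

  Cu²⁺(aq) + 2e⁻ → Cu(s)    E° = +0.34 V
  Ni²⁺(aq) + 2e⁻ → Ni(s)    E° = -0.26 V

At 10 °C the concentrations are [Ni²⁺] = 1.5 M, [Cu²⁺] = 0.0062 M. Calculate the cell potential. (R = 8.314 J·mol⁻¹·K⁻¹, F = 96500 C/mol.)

0.533 V

The Cu²⁺/Cu couple has the higher reduction potential and acts as the cathode, so E°_cell = +0.34 − (-0.26) = 0.60 V.
Balancing electrons gives n = 2; the reaction quotient is Q = [Ni²⁺]/[Cu²⁺] = 242.
E = E° − (RT/nF) ln Q = 0.60 − (8.314×283)/(2×96500) × (5.489) = 0.600 − 0.067 = 0.533 V.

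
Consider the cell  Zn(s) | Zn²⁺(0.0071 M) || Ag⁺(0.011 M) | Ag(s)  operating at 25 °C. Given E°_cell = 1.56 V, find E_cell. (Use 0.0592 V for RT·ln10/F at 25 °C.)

Balancing electrons gives n = 2; the reaction quotient is Q = [Zn²⁺]/[Ag⁺]^2 = 58.7.
At 25 °C, E = E° − (0.0592/n) log Q = 1.56 − (0.0592/2)(1.768) = 1.560 − 0.052 = 1.508 V.

1.51 V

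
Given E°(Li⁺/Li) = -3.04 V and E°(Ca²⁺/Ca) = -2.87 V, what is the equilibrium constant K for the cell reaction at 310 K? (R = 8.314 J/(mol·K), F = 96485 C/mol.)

3.4 × 10^5

E°_cell = -2.87 − (-3.04) = 0.17 V, with n = 2 electrons transferred.
At equilibrium E = 0, so the Nernst equation gives ln K = nFE°/RT = (2)(96485)(0.17)/((8.314)(310)) = 12.73.
K = e^12.73 = 3.4 × 10^5.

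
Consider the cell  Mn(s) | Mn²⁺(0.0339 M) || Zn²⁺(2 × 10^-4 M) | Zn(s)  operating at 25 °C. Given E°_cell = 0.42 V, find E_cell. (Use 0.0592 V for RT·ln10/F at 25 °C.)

Balancing electrons gives n = 2; the reaction quotient is Q = [Mn²⁺]/[Zn²⁺] = 170.
At 25 °C, E = E° − (0.0592/n) log Q = 0.42 − (0.0592/2)(2.229) = 0.420 − 0.066 = 0.354 V.

0.354 V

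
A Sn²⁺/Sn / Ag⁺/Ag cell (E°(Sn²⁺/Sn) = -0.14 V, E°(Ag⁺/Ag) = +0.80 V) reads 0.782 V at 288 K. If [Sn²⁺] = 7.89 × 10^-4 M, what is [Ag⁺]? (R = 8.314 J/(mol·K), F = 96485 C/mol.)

4.8 × 10^-5 M

From the Nernst equation, ln Q = nF(E° − E)/RT = 2×96485×(0.94 − 0.782)/(8.314×288) = 12.733, so Q = 3.39 × 10^5.
With Q = [Sn²⁺]/[Ag⁺]^2 and the known concentrations, [Ag⁺]^2 in the denominator gives [Ag⁺] = 4.8 × 10^-5 M.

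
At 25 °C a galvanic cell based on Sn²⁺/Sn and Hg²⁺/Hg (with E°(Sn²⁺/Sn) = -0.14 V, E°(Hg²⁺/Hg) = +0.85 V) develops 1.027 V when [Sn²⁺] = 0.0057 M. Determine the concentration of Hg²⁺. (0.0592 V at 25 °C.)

0.1 M

From the Nernst equation, log Q = n(E° − E)/0.0592 = 2(0.99 − 1.027)/0.0592 = -1.250, so Q = 0.0562.
With Q = [Sn²⁺]/[Hg²⁺] and the known concentrations, [Hg²⁺] in the denominator gives [Hg²⁺] = 0.1 M.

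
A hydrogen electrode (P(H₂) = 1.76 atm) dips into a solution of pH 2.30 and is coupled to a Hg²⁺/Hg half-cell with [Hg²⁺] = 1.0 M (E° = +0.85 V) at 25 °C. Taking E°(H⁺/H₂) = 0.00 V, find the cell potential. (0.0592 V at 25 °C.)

0.99 V

The Hg²⁺/Hg couple is the cathode, so E°_cell = 0.85 V; n = 2.
[H⁺] = 10^(−2.30) = 0.0050 M, and Q = [H⁺]^2 / ([Hg²⁺]·P(H₂)) = 1.43 × 10^-5.
E = E° − (0.0592/2) log Q = 0.85 − (0.0592/2)(-4.846) = 0.993 V.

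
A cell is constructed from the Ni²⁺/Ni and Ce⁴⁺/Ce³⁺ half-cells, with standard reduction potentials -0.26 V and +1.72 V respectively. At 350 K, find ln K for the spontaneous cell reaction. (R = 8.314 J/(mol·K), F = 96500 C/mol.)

ln K = 131.3

E°_cell = +1.72 − (-0.26) = 1.98 V, with n = 2 electrons transferred.
At equilibrium E = 0, so the Nernst equation gives ln K = nFE°/RT = (2)(96500)(1.98)/((8.314)(350)) = 131.32.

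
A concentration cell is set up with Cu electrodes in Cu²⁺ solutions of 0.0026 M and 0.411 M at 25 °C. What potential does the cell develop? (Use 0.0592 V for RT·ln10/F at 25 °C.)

Both half-cells are Cu²⁺/Cu, so E°_cell = 0. The concentrated side is the cathode; the cell reaction moves Cu²⁺ from high to low concentration with n = 2.
Q = [Cu²⁺]_dilute/[Cu²⁺]_conc = 0.0026/0.411 = 0.00633.
E = 0 − (0.0592/2) log Q = −(0.0592/2)(-2.199) = 0.0651 V.

0.065 V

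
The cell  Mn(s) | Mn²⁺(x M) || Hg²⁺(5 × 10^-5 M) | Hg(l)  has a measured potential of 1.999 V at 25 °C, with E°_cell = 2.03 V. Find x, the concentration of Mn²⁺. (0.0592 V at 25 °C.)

From the Nernst equation, log Q = n(E° − E)/0.0592 = 2(2.03 − 1.999)/0.0592 = 1.047, so Q = 11.2.
With Q = [Mn²⁺]/[Hg²⁺] and the known concentrations, [Mn²⁺] in the numerator gives [Mn²⁺] = 5.6 × 10^-4 M.

5.6 × 10^-4 M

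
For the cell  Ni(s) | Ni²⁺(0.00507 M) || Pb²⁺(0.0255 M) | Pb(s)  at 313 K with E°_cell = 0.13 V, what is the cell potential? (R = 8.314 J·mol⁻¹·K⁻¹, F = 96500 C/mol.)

0.152 V

Balancing electrons gives n = 2; the reaction quotient is Q = [Ni²⁺]/[Pb²⁺] = 0.199.
E = E° − (RT/nF) ln Q = 0.13 − (8.314×313)/(2×96500) × (-1.615) = 0.130 + 0.022 = 0.152 V.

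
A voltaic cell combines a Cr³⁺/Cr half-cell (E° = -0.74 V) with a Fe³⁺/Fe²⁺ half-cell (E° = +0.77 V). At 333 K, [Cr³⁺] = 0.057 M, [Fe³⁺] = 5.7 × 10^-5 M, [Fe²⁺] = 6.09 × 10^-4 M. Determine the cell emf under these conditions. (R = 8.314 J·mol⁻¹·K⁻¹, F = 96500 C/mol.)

1.47 V

The Fe³⁺/Fe²⁺ couple has the higher reduction potential and acts as the cathode, so E°_cell = +0.77 − (-0.74) = 1.51 V.
Balancing electrons gives n = 3; the reaction quotient is Q = [Cr³⁺]·[Fe²⁺]^3/[Fe³⁺]^3 = 69.5.
E = E° − (RT/nF) ln Q = 1.51 − (8.314×333)/(3×96500) × (4.242) = 1.510 − 0.041 = 1.469 V.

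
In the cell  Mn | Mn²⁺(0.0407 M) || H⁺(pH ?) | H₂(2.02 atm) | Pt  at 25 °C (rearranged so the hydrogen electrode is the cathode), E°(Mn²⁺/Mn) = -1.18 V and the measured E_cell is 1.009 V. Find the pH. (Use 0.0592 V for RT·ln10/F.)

E°_cell = 1.18 V and n = 2.
log Q = n(E° − E)/0.0592 = 2×(1.18 − 1.009)/0.0592 = 5.777.
With Q = [Mn²⁺]·P(H₂) / [H⁺]^2, solving for [H⁺] gives log[H⁺] = -3.431, so pH = 3.43.

pH = 3.43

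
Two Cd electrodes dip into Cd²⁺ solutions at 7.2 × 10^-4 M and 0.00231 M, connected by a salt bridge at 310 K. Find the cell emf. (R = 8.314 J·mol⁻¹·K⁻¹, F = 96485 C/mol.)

Both half-cells are Cd²⁺/Cd, so E°_cell = 0. The concentrated side is the cathode; the cell reaction moves Cd²⁺ from high to low concentration with n = 2.
Q = [Cd²⁺]_dilute/[Cd²⁺]_conc = 7.2 × 10^-4/0.00231 = 0.312.
E = 0 − (RT/nF) ln Q = −((8.314×310)/(2×96485))(-1.166) = 0.0156 V.

0.016 V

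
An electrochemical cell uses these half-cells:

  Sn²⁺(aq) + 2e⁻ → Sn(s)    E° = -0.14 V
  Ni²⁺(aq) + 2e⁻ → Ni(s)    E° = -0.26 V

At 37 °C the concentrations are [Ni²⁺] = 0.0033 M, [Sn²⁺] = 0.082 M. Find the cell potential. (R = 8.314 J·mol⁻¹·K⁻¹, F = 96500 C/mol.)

The Sn²⁺/Sn couple has the higher reduction potential and acts as the cathode, so E°_cell = -0.14 − (-0.26) = 0.12 V.
Balancing electrons gives n = 2; the reaction quotient is Q = [Ni²⁺]/[Sn²⁺] = 0.0402.
E = E° − (RT/nF) ln Q = 0.12 − (8.314×310)/(2×96500) × (-3.213) = 0.120 + 0.043 = 0.163 V.

0.163 V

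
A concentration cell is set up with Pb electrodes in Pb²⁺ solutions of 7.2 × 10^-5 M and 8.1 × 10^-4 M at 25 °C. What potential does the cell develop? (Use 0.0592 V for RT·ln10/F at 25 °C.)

Both half-cells are Pb²⁺/Pb, so E°_cell = 0. The concentrated side is the cathode; the cell reaction moves Pb²⁺ from high to low concentration with n = 2.
Q = [Pb²⁺]_dilute/[Pb²⁺]_conc = 7.2 × 10^-5/8.1 × 10^-4 = 0.0889.
E = 0 − (0.0592/2) log Q = −(0.0592/2)(-1.051) = 0.0311 V.

0.031 V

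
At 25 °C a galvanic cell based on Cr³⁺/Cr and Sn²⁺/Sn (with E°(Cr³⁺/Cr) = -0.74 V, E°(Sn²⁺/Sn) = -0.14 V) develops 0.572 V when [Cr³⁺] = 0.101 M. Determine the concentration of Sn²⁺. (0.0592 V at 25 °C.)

0.025 M

From the Nernst equation, log Q = n(E° − E)/0.0592 = 6(0.60 − 0.572)/0.0592 = 2.838, so Q = 688.
With Q = [Cr³⁺]^2/[Sn²⁺]^3 and the known concentrations, [Sn²⁺]^3 in the denominator gives [Sn²⁺] = 0.025 M.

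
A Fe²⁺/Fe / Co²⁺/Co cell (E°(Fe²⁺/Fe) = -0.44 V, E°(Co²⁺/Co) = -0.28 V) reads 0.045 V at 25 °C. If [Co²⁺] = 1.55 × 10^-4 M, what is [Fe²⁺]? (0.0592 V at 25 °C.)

1.2 M

From the Nernst equation, log Q = n(E° − E)/0.0592 = 2(0.16 − 0.045)/0.0592 = 3.885, so Q = 7680.
With Q = [Fe²⁺]/[Co²⁺] and the known concentrations, [Fe²⁺] in the numerator gives [Fe²⁺] = 1.2 M.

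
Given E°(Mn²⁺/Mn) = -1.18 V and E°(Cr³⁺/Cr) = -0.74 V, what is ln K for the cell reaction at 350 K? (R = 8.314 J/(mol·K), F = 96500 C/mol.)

E°_cell = -0.74 − (-1.18) = 0.44 V, with n = 6 electrons transferred.
At equilibrium E = 0, so the Nernst equation gives ln K = nFE°/RT = (6)(96500)(0.44)/((8.314)(350)) = 87.55.

ln K = 87.5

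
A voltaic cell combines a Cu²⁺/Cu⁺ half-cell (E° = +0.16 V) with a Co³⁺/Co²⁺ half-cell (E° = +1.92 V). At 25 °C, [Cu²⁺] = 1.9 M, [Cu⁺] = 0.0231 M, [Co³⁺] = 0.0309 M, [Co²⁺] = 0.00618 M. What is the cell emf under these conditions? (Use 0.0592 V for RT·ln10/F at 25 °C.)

1.69 V

The Co³⁺/Co²⁺ couple has the higher reduction potential and acts as the cathode, so E°_cell = +1.92 − (+0.16) = 1.76 V.
Balancing electrons gives n = 1; the reaction quotient is Q = [Cu²⁺]·[Co²⁺]/([Cu⁺]·[Co³⁺]) = 16.5.
At 25 °C, E = E° − (0.0592/n) log Q = 1.76 − (0.0592/1)(1.216) = 1.760 − 0.072 = 1.688 V.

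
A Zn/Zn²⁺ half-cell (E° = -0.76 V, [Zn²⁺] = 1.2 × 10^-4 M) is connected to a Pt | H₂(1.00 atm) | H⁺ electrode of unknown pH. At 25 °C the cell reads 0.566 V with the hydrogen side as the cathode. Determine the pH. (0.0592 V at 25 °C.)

pH = 5.24

E°_cell = 0.76 V and n = 2.
log Q = n(E° − E)/0.0592 = 2×(0.76 − 0.566)/0.0592 = 6.554.
With Q = [Zn²⁺]·P(H₂) / [H⁺]^2, solving for [H⁺] gives log[H⁺] = -5.237, so pH = 5.24.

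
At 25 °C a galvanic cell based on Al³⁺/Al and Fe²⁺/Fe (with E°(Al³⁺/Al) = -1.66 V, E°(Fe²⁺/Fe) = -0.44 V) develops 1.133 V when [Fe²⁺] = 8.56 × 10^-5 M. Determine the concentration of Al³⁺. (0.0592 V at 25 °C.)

0.02 M

From the Nernst equation, log Q = n(E° − E)/0.0592 = 6(1.22 − 1.133)/0.0592 = 8.818, so Q = 6.57 × 10^8.
With Q = [Al³⁺]^2/[Fe²⁺]^3 and the known concentrations, [Al³⁺]^2 in the numerator gives [Al³⁺] = 0.02 M.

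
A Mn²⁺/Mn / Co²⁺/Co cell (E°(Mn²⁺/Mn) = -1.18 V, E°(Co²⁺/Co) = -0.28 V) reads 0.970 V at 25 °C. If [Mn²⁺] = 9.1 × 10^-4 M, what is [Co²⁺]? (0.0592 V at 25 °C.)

0.21 M

From the Nernst equation, log Q = n(E° − E)/0.0592 = 2(0.90 − 0.970)/0.0592 = -2.365, so Q = 0.00432.
With Q = [Mn²⁺]/[Co²⁺] and the known concentrations, [Co²⁺] in the denominator gives [Co²⁺] = 0.21 M.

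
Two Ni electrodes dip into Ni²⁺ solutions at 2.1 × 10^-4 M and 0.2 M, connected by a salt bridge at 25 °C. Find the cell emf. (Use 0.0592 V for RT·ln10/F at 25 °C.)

0.088 V

Both half-cells are Ni²⁺/Ni, so E°_cell = 0. The concentrated side is the cathode; the cell reaction moves Ni²⁺ from high to low concentration with n = 2.
Q = [Ni²⁺]_dilute/[Ni²⁺]_conc = 2.1 × 10^-4/0.2 = 0.00105.
E = 0 − (0.0592/2) log Q = −(0.0592/2)(-2.979) = 0.0882 V.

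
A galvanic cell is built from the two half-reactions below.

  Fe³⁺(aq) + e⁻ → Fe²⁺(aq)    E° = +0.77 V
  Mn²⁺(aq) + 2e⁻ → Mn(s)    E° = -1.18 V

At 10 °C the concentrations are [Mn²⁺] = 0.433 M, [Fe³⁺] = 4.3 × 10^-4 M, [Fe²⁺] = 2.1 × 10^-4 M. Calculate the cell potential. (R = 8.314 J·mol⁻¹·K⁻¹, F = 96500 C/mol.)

1.98 V

The Fe³⁺/Fe²⁺ couple has the higher reduction potential and acts as the cathode, so E°_cell = +0.77 − (-1.18) = 1.95 V.
Balancing electrons gives n = 2; the reaction quotient is Q = [Mn²⁺]·[Fe²⁺]^2/[Fe³⁺]^2 = 0.103.
E = E° − (RT/nF) ln Q = 1.95 − (8.314×283)/(2×96500) × (-2.270) = 1.950 + 0.028 = 1.978 V.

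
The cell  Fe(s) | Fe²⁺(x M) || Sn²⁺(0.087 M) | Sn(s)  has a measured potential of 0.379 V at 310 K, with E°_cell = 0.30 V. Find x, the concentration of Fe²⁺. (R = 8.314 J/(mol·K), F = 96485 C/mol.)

2.3 × 10^-4 M

From the Nernst equation, ln Q = nF(E° − E)/RT = 2×96485×(0.30 − 0.379)/(8.314×310) = -5.915, so Q = 0.00270.
With Q = [Fe²⁺]/[Sn²⁺] and the known concentrations, [Fe²⁺] in the numerator gives [Fe²⁺] = 2.3 × 10^-4 M.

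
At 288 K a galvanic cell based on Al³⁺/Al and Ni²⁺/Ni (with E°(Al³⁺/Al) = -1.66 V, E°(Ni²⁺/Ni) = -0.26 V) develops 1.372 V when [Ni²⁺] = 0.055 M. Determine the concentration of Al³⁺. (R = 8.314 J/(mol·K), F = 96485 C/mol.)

From the Nernst equation, ln Q = nF(E° − E)/RT = 6×96485×(1.40 − 1.372)/(8.314×288) = 6.770, so Q = 871.
With Q = [Al³⁺]^2/[Ni²⁺]^3 and the known concentrations, [Al³⁺]^2 in the numerator gives [Al³⁺] = 0.38 M.

0.38 M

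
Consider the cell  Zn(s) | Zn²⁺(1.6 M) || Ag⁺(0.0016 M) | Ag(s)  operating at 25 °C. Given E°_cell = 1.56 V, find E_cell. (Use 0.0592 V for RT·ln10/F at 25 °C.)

1.39 V

Balancing electrons gives n = 2; the reaction quotient is Q = [Zn²⁺]/[Ag⁺]^2 = 6.25 × 10^5.
At 25 °C, E = E° − (0.0592/n) log Q = 1.56 − (0.0592/2)(5.796) = 1.560 − 0.172 = 1.388 V.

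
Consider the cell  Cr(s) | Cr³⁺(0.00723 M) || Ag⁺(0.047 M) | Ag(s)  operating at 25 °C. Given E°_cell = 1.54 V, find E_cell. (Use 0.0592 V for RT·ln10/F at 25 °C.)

Balancing electrons gives n = 3; the reaction quotient is Q = [Cr³⁺]/[Ag⁺]^3 = 69.6.
At 25 °C, E = E° − (0.0592/n) log Q = 1.54 − (0.0592/3)(1.843) = 1.540 − 0.036 = 1.504 V.

1.50 V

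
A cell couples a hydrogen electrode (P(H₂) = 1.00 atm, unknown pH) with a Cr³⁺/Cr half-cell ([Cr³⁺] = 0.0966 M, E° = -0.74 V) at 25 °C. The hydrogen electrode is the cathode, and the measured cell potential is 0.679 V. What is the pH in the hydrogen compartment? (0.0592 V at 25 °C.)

E°_cell = 0.74 V and n = 6.
log Q = n(E° − E)/0.0592 = 6×(0.74 − 0.679)/0.0592 = 6.182.
With Q = [Cr³⁺]^2·P(H₂)^3 / [H⁺]^6, solving for [H⁺] gives log[H⁺] = -1.369, so pH = 1.37.

pH = 1.37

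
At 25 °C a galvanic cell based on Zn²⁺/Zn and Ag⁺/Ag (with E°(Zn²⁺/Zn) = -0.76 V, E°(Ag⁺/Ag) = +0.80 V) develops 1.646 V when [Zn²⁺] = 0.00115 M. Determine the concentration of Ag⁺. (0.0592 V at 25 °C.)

From the Nernst equation, log Q = n(E° − E)/0.0592 = 2(1.56 − 1.646)/0.0592 = -2.905, so Q = 0.00124.
With Q = [Zn²⁺]/[Ag⁺]^2 and the known concentrations, [Ag⁺]^2 in the denominator gives [Ag⁺] = 0.96 M.

0.96 M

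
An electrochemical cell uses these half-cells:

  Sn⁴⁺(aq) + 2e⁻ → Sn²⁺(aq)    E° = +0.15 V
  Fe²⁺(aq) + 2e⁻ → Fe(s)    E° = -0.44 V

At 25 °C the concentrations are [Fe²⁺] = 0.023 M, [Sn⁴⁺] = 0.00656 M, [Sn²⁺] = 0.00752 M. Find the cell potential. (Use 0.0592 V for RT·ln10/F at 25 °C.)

The Sn⁴⁺/Sn²⁺ couple has the higher reduction potential and acts as the cathode, so E°_cell = +0.15 − (-0.44) = 0.59 V.
Balancing electrons gives n = 2; the reaction quotient is Q = [Fe²⁺]·[Sn²⁺]/[Sn⁴⁺] = 0.0264.
At 25 °C, E = E° − (0.0592/n) log Q = 0.59 − (0.0592/2)(-1.579) = 0.590 + 0.047 = 0.637 V.

0.637 V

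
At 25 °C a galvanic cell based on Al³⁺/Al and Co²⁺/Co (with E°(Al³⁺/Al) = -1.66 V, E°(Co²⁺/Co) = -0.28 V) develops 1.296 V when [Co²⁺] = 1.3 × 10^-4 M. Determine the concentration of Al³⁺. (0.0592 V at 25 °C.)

From the Nernst equation, log Q = n(E° − E)/0.0592 = 6(1.38 − 1.296)/0.0592 = 8.514, so Q = 3.26 × 10^8.
With Q = [Al³⁺]^2/[Co²⁺]^3 and the known concentrations, [Al³⁺]^2 in the numerator gives [Al³⁺] = 0.027 M.

0.027 M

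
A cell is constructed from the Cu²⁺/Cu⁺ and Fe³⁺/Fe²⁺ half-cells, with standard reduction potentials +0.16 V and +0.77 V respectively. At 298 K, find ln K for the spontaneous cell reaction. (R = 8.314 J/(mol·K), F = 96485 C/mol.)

E°_cell = +0.77 − (+0.16) = 0.61 V, with n = 1 electron transferred.
At equilibrium E = 0, so the Nernst equation gives ln K = nFE°/RT = (1)(96485)(0.61)/((8.314)(298)) = 23.76.

ln K = 23.8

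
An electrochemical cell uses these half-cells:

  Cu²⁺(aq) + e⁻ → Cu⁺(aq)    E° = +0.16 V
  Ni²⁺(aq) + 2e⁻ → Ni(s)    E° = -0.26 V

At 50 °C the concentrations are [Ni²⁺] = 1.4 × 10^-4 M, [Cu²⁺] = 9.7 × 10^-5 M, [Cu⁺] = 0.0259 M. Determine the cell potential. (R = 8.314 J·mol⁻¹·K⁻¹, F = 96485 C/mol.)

0.388 V

The Cu²⁺/Cu⁺ couple has the higher reduction potential and acts as the cathode, so E°_cell = +0.16 − (-0.26) = 0.42 V.
Balancing electrons gives n = 2; the reaction quotient is Q = [Ni²⁺]·[Cu⁺]^2/[Cu²⁺]^2 = 9.98.
E = E° − (RT/nF) ln Q = 0.42 − (8.314×323)/(2×96485) × (2.301) = 0.420 − 0.032 = 0.388 V.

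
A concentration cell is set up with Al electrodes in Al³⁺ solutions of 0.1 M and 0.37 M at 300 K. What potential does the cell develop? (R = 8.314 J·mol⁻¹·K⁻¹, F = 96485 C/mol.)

Both half-cells are Al³⁺/Al, so E°_cell = 0. The concentrated side is the cathode; the cell reaction moves Al³⁺ from high to low concentration with n = 3.
Q = [Al³⁺]_dilute/[Al³⁺]_conc = 0.1/0.37 = 0.270.
E = 0 − (RT/nF) ln Q = −((8.314×300)/(3×96485))(-1.308) = 0.0113 V.

0.011 V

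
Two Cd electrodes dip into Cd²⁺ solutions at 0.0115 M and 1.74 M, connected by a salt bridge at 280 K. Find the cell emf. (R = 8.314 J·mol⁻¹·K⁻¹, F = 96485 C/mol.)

0.061 V

Both half-cells are Cd²⁺/Cd, so E°_cell = 0. The concentrated side is the cathode; the cell reaction moves Cd²⁺ from high to low concentration with n = 2.
Q = [Cd²⁺]_dilute/[Cd²⁺]_conc = 0.0115/1.74 = 0.00661.
E = 0 − (RT/nF) ln Q = −((8.314×280)/(2×96485))(-5.019) = 0.0605 V.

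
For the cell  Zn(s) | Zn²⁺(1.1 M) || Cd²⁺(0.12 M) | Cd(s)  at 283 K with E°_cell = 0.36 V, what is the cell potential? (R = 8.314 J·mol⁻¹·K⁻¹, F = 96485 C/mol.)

0.333 V

Balancing electrons gives n = 2; the reaction quotient is Q = [Zn²⁺]/[Cd²⁺] = 9.17.
E = E° − (RT/nF) ln Q = 0.36 − (8.314×283)/(2×96485) × (2.216) = 0.360 − 0.027 = 0.333 V.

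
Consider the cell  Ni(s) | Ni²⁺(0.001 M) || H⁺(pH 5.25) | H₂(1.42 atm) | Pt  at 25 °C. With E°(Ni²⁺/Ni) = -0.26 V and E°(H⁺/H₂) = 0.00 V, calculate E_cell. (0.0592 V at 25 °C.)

0.034 V

The hydrogen couple is the cathode, so E°_cell = 0.26 V; n = 2.
[H⁺] = 10^(−5.25) = 5.6 × 10^-6 M, and Q = [Ni²⁺]·P(H₂) / [H⁺]^2 = 4.49 × 10^7.
E = E° − (0.0592/2) log Q = 0.26 − (0.0592/2)(7.652) = 0.034 V.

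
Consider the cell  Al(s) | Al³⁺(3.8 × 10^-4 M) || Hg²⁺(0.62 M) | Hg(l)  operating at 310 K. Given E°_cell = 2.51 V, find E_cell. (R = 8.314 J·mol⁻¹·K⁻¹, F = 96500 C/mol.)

2.57 V

Balancing electrons gives n = 6; the reaction quotient is Q = [Al³⁺]^2/[Hg²⁺]^3 = 6.06 × 10^-7.
E = E° − (RT/nF) ln Q = 2.51 − (8.314×310)/(6×96500) × (-14.317) = 2.510 + 0.064 = 2.574 V.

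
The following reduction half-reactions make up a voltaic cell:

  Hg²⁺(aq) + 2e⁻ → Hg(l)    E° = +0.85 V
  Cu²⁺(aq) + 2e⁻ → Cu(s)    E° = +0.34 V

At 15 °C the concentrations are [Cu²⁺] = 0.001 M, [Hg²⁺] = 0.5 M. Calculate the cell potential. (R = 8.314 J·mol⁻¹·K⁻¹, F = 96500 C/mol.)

The Hg²⁺/Hg couple has the higher reduction potential and acts as the cathode, so E°_cell = +0.85 − (+0.34) = 0.51 V.
Balancing electrons gives n = 2; the reaction quotient is Q = [Cu²⁺]/[Hg²⁺] = 0.00200.
E = E° − (RT/nF) ln Q = 0.51 − (8.314×288)/(2×96500) × (-6.215) = 0.510 + 0.077 = 0.587 V.

0.587 V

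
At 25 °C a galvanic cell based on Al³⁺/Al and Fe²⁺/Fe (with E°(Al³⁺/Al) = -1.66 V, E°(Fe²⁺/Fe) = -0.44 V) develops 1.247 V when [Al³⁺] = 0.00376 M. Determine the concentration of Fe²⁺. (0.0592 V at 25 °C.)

From the Nernst equation, log Q = n(E° − E)/0.0592 = 6(1.22 − 1.247)/0.0592 = -2.736, so Q = 0.00183.
With Q = [Al³⁺]^2/[Fe²⁺]^3 and the known concentrations, [Fe²⁺]^3 in the denominator gives [Fe²⁺] = 0.2 M.

0.2 M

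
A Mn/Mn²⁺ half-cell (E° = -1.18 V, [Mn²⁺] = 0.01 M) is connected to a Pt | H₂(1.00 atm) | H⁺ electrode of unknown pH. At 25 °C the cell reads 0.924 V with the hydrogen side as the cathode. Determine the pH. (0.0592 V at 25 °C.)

E°_cell = 1.18 V and n = 2.
log Q = n(E° − E)/0.0592 = 2×(1.18 − 0.924)/0.0592 = 8.649.
With Q = [Mn²⁺]·P(H₂) / [H⁺]^2, solving for [H⁺] gives log[H⁺] = -5.324, so pH = 5.32.

pH = 5.32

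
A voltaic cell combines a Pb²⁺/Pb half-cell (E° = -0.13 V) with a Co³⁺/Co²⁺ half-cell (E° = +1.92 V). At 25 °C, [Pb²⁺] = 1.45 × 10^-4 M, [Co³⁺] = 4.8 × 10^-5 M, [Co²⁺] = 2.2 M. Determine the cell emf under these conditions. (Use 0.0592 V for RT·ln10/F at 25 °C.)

1.89 V

The Co³⁺/Co²⁺ couple has the higher reduction potential and acts as the cathode, so E°_cell = +1.92 − (-0.13) = 2.05 V.
Balancing electrons gives n = 2; the reaction quotient is Q = [Pb²⁺]·[Co²⁺]^2/[Co³⁺]^2 = 3.05 × 10^5.
At 25 °C, E = E° − (0.0592/n) log Q = 2.05 − (0.0592/2)(5.484) = 2.050 − 0.162 = 1.888 V.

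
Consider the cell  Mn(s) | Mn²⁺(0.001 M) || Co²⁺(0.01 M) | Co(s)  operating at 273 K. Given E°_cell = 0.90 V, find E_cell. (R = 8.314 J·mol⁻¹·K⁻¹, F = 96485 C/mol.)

0.927 V

Balancing electrons gives n = 2; the reaction quotient is Q = [Mn²⁺]/[Co²⁺] = 0.100.
E = E° − (RT/nF) ln Q = 0.90 − (8.314×273)/(2×96485) × (-2.303) = 0.900 + 0.027 = 0.927 V.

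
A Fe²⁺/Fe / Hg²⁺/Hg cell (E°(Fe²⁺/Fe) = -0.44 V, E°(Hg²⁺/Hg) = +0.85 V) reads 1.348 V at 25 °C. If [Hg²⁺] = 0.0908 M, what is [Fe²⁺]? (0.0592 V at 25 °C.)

From the Nernst equation, log Q = n(E° − E)/0.0592 = 2(1.29 − 1.348)/0.0592 = -1.959, so Q = 0.0110.
With Q = [Fe²⁺]/[Hg²⁺] and the known concentrations, [Fe²⁺] in the numerator gives [Fe²⁺] = 0.001 M.

0.001 M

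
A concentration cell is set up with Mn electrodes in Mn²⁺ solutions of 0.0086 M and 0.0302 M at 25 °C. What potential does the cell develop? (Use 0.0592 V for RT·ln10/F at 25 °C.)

Both half-cells are Mn²⁺/Mn, so E°_cell = 0. The concentrated side is the cathode; the cell reaction moves Mn²⁺ from high to low concentration with n = 2.
Q = [Mn²⁺]_dilute/[Mn²⁺]_conc = 0.0086/0.0302 = 0.285.
E = 0 − (0.0592/2) log Q = −(0.0592/2)(-0.546) = 0.0162 V.

0.016 V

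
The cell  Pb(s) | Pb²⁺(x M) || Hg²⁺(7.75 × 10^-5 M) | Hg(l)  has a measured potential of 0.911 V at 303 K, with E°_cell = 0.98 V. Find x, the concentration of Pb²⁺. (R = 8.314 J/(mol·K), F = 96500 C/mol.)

0.015 M

From the Nernst equation, ln Q = nF(E° − E)/RT = 2×96500×(0.98 − 0.911)/(8.314×303) = 5.286, so Q = 198.
With Q = [Pb²⁺]/[Hg²⁺] and the known concentrations, [Pb²⁺] in the numerator gives [Pb²⁺] = 0.015 M.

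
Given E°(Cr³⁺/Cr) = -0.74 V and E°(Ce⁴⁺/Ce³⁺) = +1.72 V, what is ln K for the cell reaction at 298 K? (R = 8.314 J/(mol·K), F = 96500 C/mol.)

ln K = 287.4

E°_cell = +1.72 − (-0.74) = 2.46 V, with n = 3 electrons transferred.
At equilibrium E = 0, so the Nernst equation gives ln K = nFE°/RT = (3)(96500)(2.46)/((8.314)(298)) = 287.45.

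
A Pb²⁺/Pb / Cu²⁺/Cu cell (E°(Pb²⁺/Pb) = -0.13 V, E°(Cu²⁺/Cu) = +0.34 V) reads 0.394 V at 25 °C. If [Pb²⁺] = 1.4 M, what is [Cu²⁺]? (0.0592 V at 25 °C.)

From the Nernst equation, log Q = n(E° − E)/0.0592 = 2(0.47 − 0.394)/0.0592 = 2.568, so Q = 369.
With Q = [Pb²⁺]/[Cu²⁺] and the known concentrations, [Cu²⁺] in the denominator gives [Cu²⁺] = 0.0038 M.

0.0038 M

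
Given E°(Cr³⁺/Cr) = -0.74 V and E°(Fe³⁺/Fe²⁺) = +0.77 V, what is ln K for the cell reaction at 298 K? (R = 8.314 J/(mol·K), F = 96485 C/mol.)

E°_cell = +0.77 − (-0.74) = 1.51 V, with n = 3 electrons transferred.
At equilibrium E = 0, so the Nernst equation gives ln K = nFE°/RT = (3)(96485)(1.51)/((8.314)(298)) = 176.41.

ln K = 176.4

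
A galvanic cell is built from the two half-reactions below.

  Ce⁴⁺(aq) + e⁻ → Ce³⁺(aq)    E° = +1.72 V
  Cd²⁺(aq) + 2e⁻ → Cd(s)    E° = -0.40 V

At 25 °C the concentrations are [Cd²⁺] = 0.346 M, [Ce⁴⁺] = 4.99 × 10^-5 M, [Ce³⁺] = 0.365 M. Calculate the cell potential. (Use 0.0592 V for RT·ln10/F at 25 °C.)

1.90 V

The Ce⁴⁺/Ce³⁺ couple has the higher reduction potential and acts as the cathode, so E°_cell = +1.72 − (-0.40) = 2.12 V.
Balancing electrons gives n = 2; the reaction quotient is Q = [Cd²⁺]·[Ce³⁺]^2/[Ce⁴⁺]^2 = 1.85 × 10^7.
At 25 °C, E = E° − (0.0592/n) log Q = 2.12 − (0.0592/2)(7.267) = 2.120 − 0.215 = 1.905 V.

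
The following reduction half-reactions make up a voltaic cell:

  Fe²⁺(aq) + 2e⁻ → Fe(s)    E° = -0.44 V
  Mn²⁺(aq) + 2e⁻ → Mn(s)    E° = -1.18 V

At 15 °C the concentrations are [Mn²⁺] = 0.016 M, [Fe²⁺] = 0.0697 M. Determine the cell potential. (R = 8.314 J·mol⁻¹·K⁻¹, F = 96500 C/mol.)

0.758 V

The Fe²⁺/Fe couple has the higher reduction potential and acts as the cathode, so E°_cell = -0.44 − (-1.18) = 0.74 V.
Balancing electrons gives n = 2; the reaction quotient is Q = [Mn²⁺]/[Fe²⁺] = 0.230.
E = E° − (RT/nF) ln Q = 0.74 − (8.314×288)/(2×96500) × (-1.472) = 0.740 + 0.018 = 0.758 V.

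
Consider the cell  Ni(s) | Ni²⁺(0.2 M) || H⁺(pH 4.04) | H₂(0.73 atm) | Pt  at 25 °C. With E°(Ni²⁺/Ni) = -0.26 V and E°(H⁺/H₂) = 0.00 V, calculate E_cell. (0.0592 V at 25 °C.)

The hydrogen couple is the cathode, so E°_cell = 0.26 V; n = 2.
[H⁺] = 10^(−4.04) = 9.1 × 10^-5 M, and Q = [Ni²⁺]·P(H₂) / [H⁺]^2 = 1.76 × 10^7.
E = E° − (0.0592/2) log Q = 0.26 − (0.0592/2)(7.244) = 0.046 V.

0.046 V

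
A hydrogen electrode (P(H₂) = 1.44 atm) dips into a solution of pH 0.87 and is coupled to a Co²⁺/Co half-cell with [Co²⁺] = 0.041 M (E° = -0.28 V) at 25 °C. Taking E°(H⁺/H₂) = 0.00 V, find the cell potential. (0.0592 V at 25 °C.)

The hydrogen couple is the cathode, so E°_cell = 0.28 V; n = 2.
[H⁺] = 10^(−0.87) = 0.13 M, and Q = [Co²⁺]·P(H₂) / [H⁺]^2 = 3.24.
E = E° − (0.0592/2) log Q = 0.28 − (0.0592/2)(0.511) = 0.265 V.

0.26 V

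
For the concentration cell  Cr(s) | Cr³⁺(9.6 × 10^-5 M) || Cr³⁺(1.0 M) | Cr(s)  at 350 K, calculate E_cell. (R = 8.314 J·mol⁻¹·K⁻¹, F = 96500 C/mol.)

Both half-cells are Cr³⁺/Cr, so E°_cell = 0. The concentrated side is the cathode; the cell reaction moves Cr³⁺ from high to low concentration with n = 3.
Q = [Cr³⁺]_dilute/[Cr³⁺]_conc = 9.6 × 10^-5/1.0 = 9.6 × 10^-5.
E = 0 − (RT/nF) ln Q = −((8.314×350)/(3×96500))(-9.251) = 0.0930 V.

0.093 V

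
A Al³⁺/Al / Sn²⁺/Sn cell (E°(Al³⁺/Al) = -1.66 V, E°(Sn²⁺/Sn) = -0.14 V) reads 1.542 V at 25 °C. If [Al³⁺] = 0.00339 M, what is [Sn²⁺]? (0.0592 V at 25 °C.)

0.12 M

From the Nernst equation, log Q = n(E° − E)/0.0592 = 6(1.52 − 1.542)/0.0592 = -2.230, so Q = 0.00589.
With Q = [Al³⁺]^2/[Sn²⁺]^3 and the known concentrations, [Sn²⁺]^3 in the denominator gives [Sn²⁺] = 0.12 M.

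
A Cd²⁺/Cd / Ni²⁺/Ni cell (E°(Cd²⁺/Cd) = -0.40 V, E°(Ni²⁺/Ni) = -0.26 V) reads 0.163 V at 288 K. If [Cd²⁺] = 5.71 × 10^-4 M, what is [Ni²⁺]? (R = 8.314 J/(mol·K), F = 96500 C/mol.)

0.0036 M

From the Nernst equation, ln Q = nF(E° − E)/RT = 2×96500×(0.14 − 0.163)/(8.314×288) = -1.854, so Q = 0.157.
With Q = [Cd²⁺]/[Ni²⁺] and the known concentrations, [Ni²⁺] in the denominator gives [Ni²⁺] = 0.0036 M.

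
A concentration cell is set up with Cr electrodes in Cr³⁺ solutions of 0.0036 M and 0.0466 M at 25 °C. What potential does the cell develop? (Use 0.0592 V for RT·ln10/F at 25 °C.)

0.022 V

Both half-cells are Cr³⁺/Cr, so E°_cell = 0. The concentrated side is the cathode; the cell reaction moves Cr³⁺ from high to low concentration with n = 3.
Q = [Cr³⁺]_dilute/[Cr³⁺]_conc = 0.0036/0.0466 = 0.0773.
E = 0 − (0.0592/3) log Q = −(0.0592/3)(-1.112) = 0.0219 V.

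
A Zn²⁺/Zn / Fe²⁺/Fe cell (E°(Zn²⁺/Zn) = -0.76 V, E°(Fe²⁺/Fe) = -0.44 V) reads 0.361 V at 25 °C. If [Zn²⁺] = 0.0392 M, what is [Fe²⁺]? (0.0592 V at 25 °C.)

From the Nernst equation, log Q = n(E° − E)/0.0592 = 2(0.32 − 0.361)/0.0592 = -1.385, so Q = 0.0412.
With Q = [Zn²⁺]/[Fe²⁺] and the known concentrations, [Fe²⁺] in the denominator gives [Fe²⁺] = 0.95 M.

0.95 M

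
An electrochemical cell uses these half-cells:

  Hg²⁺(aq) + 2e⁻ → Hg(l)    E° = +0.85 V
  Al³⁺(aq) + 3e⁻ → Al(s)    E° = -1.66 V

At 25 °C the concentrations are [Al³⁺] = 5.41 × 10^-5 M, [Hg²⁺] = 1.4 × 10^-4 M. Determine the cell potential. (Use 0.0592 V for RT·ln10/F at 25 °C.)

The Hg²⁺/Hg couple has the higher reduction potential and acts as the cathode, so E°_cell = +0.85 − (-1.66) = 2.51 V.
Balancing electrons gives n = 6; the reaction quotient is Q = [Al³⁺]^2/[Hg²⁺]^3 = 1070.
At 25 °C, E = E° − (0.0592/n) log Q = 2.51 − (0.0592/6)(3.028) = 2.510 − 0.030 = 2.480 V.

2.48 V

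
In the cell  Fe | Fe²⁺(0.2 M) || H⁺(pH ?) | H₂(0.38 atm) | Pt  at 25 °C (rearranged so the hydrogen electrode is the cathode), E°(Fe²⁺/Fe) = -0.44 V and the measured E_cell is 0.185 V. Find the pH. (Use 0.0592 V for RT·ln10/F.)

pH = 4.87

E°_cell = 0.44 V and n = 2.
log Q = n(E° − E)/0.0592 = 2×(0.44 − 0.185)/0.0592 = 8.615.
With Q = [Fe²⁺]·P(H₂) / [H⁺]^2, solving for [H⁺] gives log[H⁺] = -4.867, so pH = 4.87.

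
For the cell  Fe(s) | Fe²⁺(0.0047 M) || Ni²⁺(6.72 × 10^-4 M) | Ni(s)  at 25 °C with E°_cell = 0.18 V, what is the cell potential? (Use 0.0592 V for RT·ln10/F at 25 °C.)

0.155 V

Balancing electrons gives n = 2; the reaction quotient is Q = [Fe²⁺]/[Ni²⁺] = 6.99.
At 25 °C, E = E° − (0.0592/n) log Q = 0.18 − (0.0592/2)(0.845) = 0.180 − 0.025 = 0.155 V.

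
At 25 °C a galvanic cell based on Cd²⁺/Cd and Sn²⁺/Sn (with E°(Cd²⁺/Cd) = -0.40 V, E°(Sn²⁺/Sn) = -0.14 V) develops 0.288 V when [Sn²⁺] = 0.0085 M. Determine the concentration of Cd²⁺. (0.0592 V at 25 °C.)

9.6 × 10^-4 M

From the Nernst equation, log Q = n(E° − E)/0.0592 = 2(0.26 − 0.288)/0.0592 = -0.946, so Q = 0.113.
With Q = [Cd²⁺]/[Sn²⁺] and the known concentrations, [Cd²⁺] in the numerator gives [Cd²⁺] = 9.6 × 10^-4 M.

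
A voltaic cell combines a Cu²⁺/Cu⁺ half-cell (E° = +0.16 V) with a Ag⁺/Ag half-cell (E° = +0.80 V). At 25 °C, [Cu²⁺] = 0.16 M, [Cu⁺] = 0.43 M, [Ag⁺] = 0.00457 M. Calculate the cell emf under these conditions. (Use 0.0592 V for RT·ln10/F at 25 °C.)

The Ag⁺/Ag couple has the higher reduction potential and acts as the cathode, so E°_cell = +0.80 − (+0.16) = 0.64 V.
Balancing electrons gives n = 1; the reaction quotient is Q = [Cu²⁺]/([Cu⁺]·[Ag⁺]) = 81.4.
At 25 °C, E = E° − (0.0592/n) log Q = 0.64 − (0.0592/1)(1.911) = 0.640 − 0.113 = 0.527 V.

0.527 V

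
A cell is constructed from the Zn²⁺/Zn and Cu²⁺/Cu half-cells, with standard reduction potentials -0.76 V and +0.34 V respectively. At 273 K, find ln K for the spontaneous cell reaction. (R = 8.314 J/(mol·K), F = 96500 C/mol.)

E°_cell = +0.34 − (-0.76) = 1.10 V, with n = 2 electrons transferred.
At equilibrium E = 0, so the Nernst equation gives ln K = nFE°/RT = (2)(96500)(1.10)/((8.314)(273)) = 93.54.

ln K = 93.5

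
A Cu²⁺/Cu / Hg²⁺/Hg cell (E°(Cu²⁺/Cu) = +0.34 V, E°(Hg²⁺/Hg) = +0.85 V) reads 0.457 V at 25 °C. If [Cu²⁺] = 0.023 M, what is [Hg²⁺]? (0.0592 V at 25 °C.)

3.7 × 10^-4 M

From the Nernst equation, log Q = n(E° − E)/0.0592 = 2(0.51 − 0.457)/0.0592 = 1.791, so Q = 61.7.
With Q = [Cu²⁺]/[Hg²⁺] and the known concentrations, [Hg²⁺] in the denominator gives [Hg²⁺] = 3.7 × 10^-4 M.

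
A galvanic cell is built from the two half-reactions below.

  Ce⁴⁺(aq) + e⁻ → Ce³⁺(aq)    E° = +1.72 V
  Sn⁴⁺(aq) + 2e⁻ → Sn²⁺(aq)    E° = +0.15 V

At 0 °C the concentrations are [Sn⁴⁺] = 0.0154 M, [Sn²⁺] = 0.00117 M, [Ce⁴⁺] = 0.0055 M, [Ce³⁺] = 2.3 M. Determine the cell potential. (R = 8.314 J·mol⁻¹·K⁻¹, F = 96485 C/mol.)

The Ce⁴⁺/Ce³⁺ couple has the higher reduction potential and acts as the cathode, so E°_cell = +1.72 − (+0.15) = 1.57 V.
Balancing electrons gives n = 2; the reaction quotient is Q = [Sn⁴⁺]·[Ce³⁺]^2/([Sn²⁺]·[Ce⁴⁺]^2) = 2.3 × 10^6.
E = E° − (RT/nF) ln Q = 1.57 − (8.314×273)/(2×96485) × (14.649) = 1.570 − 0.172 = 1.398 V.

1.40 V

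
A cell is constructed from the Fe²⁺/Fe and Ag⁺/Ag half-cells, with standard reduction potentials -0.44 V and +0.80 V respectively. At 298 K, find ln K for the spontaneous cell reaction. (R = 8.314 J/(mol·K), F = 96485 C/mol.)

ln K = 96.6

E°_cell = +0.80 − (-0.44) = 1.24 V, with n = 2 electrons transferred.
At equilibrium E = 0, so the Nernst equation gives ln K = nFE°/RT = (2)(96485)(1.24)/((8.314)(298)) = 96.58.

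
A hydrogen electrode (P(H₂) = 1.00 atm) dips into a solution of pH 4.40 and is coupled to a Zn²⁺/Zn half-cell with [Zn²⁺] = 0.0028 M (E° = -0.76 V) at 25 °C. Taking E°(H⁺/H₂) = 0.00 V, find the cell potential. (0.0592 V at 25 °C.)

0.58 V

The hydrogen couple is the cathode, so E°_cell = 0.76 V; n = 2.
[H⁺] = 10^(−4.40) = 4 × 10^-5 M, and Q = [Zn²⁺]·P(H₂) / [H⁺]^2 = 1.77 × 10^6.
E = E° − (0.0592/2) log Q = 0.76 − (0.0592/2)(6.247) = 0.575 V.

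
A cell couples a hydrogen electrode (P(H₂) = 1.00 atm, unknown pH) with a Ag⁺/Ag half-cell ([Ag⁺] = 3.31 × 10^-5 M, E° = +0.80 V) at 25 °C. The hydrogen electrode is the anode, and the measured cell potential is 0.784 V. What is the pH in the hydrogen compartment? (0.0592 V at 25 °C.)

E°_cell = 0.80 V and n = 2.
log Q = n(E° − E)/0.0592 = 2×(0.80 − 0.784)/0.0592 = 0.541.
With Q = [H⁺]^2 / ([Ag⁺]^2·P(H₂)), solving for [H⁺] gives log[H⁺] = -4.210, so pH = 4.21.

pH = 4.21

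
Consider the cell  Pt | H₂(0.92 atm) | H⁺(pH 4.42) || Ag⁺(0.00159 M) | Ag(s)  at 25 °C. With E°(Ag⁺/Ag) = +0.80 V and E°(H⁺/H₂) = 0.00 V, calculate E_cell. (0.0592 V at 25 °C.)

The Ag⁺/Ag couple is the cathode, so E°_cell = 0.80 V; n = 2.
[H⁺] = 10^(−4.42) = 3.8 × 10^-5 M, and Q = [H⁺]^2 / ([Ag⁺]^2·P(H₂)) = 6.21 × 10^-4.
E = E° − (0.0592/2) log Q = 0.80 − (0.0592/2)(-3.207) = 0.895 V.

0.89 V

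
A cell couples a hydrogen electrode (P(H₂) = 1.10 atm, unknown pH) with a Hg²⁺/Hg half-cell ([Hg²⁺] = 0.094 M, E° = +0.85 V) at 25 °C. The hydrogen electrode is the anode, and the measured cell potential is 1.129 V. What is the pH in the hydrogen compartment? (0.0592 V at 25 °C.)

E°_cell = 0.85 V and n = 2.
log Q = n(E° − E)/0.0592 = 2×(0.85 − 1.129)/0.0592 = -9.426.
With Q = [H⁺]^2 / ([Hg²⁺]·P(H₂)), solving for [H⁺] gives log[H⁺] = -5.206, so pH = 5.21.

pH = 5.21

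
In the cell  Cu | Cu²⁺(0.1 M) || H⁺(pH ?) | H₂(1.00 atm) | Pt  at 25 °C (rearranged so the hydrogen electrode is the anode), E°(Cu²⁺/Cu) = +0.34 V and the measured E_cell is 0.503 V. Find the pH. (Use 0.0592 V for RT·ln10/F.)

E°_cell = 0.34 V and n = 2.
log Q = n(E° − E)/0.0592 = 2×(0.34 − 0.503)/0.0592 = -5.507.
With Q = [H⁺]^2 / ([Cu²⁺]·P(H₂)), solving for [H⁺] gives log[H⁺] = -3.253, so pH = 3.25.

pH = 3.25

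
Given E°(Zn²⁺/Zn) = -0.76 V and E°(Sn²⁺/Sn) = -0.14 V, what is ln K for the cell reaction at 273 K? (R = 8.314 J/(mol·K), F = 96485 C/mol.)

ln K = 52.7

E°_cell = -0.14 − (-0.76) = 0.62 V, with n = 2 electrons transferred.
At equilibrium E = 0, so the Nernst equation gives ln K = nFE°/RT = (2)(96485)(0.62)/((8.314)(273)) = 52.71.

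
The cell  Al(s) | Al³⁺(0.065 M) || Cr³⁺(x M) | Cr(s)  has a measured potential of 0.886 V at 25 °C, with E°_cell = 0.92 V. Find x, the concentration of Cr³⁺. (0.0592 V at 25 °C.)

From the Nernst equation, log Q = n(E° − E)/0.0592 = 3(0.92 − 0.886)/0.0592 = 1.723, so Q = 52.8.
With Q = [Al³⁺]/[Cr³⁺] and the known concentrations, [Cr³⁺] in the denominator gives [Cr³⁺] = 0.0012 M.

0.0012 M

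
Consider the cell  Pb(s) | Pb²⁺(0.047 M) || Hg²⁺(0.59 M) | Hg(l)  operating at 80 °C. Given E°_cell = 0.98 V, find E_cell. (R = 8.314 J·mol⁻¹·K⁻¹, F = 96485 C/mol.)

Balancing electrons gives n = 2; the reaction quotient is Q = [Pb²⁺]/[Hg²⁺] = 0.0797.
E = E° − (RT/nF) ln Q = 0.98 − (8.314×353)/(2×96485) × (-2.530) = 0.980 + 0.038 = 1.018 V.

1.02 V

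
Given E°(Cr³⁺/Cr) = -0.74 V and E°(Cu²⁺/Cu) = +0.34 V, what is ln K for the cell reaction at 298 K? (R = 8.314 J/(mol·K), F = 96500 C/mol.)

ln K = 252.4

E°_cell = +0.34 − (-0.74) = 1.08 V, with n = 6 electrons transferred.
At equilibrium E = 0, so the Nernst equation gives ln K = nFE°/RT = (6)(96500)(1.08)/((8.314)(298)) = 252.39.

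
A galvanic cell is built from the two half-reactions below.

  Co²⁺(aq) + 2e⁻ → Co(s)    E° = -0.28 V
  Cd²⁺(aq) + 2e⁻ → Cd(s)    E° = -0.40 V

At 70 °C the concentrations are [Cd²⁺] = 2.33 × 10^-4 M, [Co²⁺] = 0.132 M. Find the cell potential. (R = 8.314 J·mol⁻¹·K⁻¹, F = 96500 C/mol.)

The Co²⁺/Co couple has the higher reduction potential and acts as the cathode, so E°_cell = -0.28 − (-0.40) = 0.12 V.
Balancing electrons gives n = 2; the reaction quotient is Q = [Cd²⁺]/[Co²⁺] = 0.00177.
E = E° − (RT/nF) ln Q = 0.12 − (8.314×343)/(2×96500) × (-6.340) = 0.120 + 0.094 = 0.214 V.

0.214 V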